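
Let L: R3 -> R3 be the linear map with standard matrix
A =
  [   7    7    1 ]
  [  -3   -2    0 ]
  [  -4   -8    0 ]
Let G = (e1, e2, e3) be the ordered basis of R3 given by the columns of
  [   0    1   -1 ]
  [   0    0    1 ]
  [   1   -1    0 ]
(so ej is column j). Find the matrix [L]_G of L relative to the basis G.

Let P have columns e1, ..., e3. Then [L]_G = P^(-1) A P.
Here det P = 1, so P^(-1) is integer; computing A P first and then P^(-1)(A P) gives [[1, -1, -3], [1, 3, 1], [0, -3, 1]].

[[1, -1, -3], [1, 3, 1], [0, -3, 1]]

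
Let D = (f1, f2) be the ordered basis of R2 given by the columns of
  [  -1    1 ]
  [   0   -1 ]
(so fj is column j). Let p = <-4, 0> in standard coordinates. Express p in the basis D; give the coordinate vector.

Write p = c_1 f1 + c_2 f2 and solve for the c_i.
System: -c_1 + c_2 = -4, 0c_1 - c_2 = 0; solving gives c_1 = 4, c_2 = 0.
Check: 4f1 + 0·f2 = <-4, 0>.

<4, 0>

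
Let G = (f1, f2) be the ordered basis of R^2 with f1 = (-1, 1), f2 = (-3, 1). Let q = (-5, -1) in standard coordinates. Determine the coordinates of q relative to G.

[q]_G is the unique c with M c = q, where M has columns f1, f2.
System: -c_1 - 3c_2 = -5, c_1 + c_2 = -1; solving gives c_1 = -4, c_2 = 3.
Check: -4f1 + 3f2 = (-5, -1).

(-4, 3)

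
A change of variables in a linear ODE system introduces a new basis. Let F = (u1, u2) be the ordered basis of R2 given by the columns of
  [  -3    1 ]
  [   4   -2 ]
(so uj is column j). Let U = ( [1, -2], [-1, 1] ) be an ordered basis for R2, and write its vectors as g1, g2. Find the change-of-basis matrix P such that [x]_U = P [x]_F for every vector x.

[[-1, 1], [2, 0]]

Take x = uj: its F-coordinates are the j-th standard unit vector, so P e_j — column j of P — equals [uj]_U.
u1 = -g1 + 2g2, giving column 1 = [-1, 2]; repeating for each j gives P = [[-1, 1], [2, 0]].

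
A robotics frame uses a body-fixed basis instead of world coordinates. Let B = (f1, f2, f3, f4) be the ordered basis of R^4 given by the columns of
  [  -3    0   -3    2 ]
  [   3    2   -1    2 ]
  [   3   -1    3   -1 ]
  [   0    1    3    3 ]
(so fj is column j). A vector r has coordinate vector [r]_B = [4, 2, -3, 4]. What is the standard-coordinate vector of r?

By definition r = 4f1 + 2f2 - 3f3 + 4f4.
Summing componentwise gives [5, 27, -3, 5].

[5, 27, -3, 5]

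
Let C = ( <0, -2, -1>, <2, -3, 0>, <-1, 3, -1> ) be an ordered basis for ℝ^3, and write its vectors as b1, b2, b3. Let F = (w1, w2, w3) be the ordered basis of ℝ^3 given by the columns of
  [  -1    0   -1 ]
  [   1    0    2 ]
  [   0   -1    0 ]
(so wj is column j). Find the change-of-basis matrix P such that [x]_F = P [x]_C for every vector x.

Column j of P is [bj]_F, since P maps C-coordinates to F-coordinates.
Expressing b1 in F: b1 = 2w1 + w2 - 2w3, so column 1 of P is <2, 1, -2>.
Doing the same for each bj gives P = [[2, -1, -1], [1, 0, 1], [-2, -1, 2]].

[[2, -1, -1], [1, 0, 1], [-2, -1, 2]]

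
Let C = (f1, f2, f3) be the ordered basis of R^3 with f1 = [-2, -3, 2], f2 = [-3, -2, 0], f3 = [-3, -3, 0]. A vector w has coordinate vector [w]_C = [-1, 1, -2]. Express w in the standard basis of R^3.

w = M [w]_C, where M has columns f1, ..., f3.
Carrying out the matrix-vector product, w = [5, 7, -2].

[5, 7, -2]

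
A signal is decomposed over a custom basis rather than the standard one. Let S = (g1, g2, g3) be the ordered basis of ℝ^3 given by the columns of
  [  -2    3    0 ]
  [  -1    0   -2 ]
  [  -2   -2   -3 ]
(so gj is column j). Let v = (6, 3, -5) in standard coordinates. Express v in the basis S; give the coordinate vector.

We seek scalars with c_1 g1 + ... + c_3 g3 = v; equivalently solve M c = v where the columns of M are g1, ..., g3.
Gaussian elimination on [M | v] yields c = (3, 4, -3).
Check: 3g1 + 4g2 - 3g3 = (6, 3, -5).

(3, 4, -3)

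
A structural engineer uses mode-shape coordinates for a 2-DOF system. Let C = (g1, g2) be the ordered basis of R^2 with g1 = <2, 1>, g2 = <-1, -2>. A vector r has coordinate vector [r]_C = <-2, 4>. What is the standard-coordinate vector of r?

By definition r = -2g1 + 4g2.
Summing componentwise gives <-8, -10>.

<-8, -10>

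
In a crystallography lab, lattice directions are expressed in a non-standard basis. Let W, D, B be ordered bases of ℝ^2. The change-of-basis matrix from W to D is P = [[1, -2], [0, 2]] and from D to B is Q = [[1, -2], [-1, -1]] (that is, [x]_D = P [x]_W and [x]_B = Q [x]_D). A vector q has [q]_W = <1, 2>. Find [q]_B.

First [q]_D = P [q]_W = <-3, 4>.
Then [q]_B = Q [q]_D = <-11, -1>.

<-11, -1>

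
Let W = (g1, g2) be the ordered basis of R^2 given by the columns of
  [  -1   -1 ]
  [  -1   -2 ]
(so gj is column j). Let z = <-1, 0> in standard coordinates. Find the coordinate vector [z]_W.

<2, -1>

Write z = c_1 g1 + c_2 g2 and solve for the c_i.
System: -c_1 - c_2 = -1, -c_1 - 2c_2 = 0; solving gives c_1 = 2, c_2 = -1.
Check: 2g1 - g2 = <-1, 0>.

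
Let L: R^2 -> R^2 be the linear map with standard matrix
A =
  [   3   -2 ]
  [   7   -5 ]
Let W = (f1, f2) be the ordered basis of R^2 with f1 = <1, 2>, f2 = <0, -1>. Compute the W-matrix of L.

The j-th column of [L]_W is [L(fj)]_W.
L(f1) = A f1 = <-1, -3> = -f1 + f2, so column 1 is <-1, 1>.
Repeating for f2 and assembling the columns gives [[-1, 2], [1, -1]].

[[-1, 2], [1, -1]]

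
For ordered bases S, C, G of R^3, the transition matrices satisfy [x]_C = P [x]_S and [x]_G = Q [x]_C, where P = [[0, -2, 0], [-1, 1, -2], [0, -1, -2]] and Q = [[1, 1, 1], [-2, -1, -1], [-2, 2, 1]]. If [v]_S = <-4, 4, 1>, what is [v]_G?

Composing the changes, [v]_G = Q P [v]_S.
Q P = [[-1, -2, -4], [1, 4, 4], [-2, 5, -6]]; applying this to <-4, 4, 1> gives <-8, 16, 22>.

<-8, 16, 22>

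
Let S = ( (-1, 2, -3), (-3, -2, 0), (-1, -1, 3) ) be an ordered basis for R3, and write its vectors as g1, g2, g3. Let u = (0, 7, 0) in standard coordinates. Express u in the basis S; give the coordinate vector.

We seek scalars with c_1 g1 + ... + c_3 g3 = u; equivalently solve M c = u where the columns of M are g1, ..., g3.
Gaussian elimination on [M | u] yields c = (3, -2, 3).
Check: 3g1 - 2g2 + 3g3 = (0, 7, 0).

(3, -2, 3)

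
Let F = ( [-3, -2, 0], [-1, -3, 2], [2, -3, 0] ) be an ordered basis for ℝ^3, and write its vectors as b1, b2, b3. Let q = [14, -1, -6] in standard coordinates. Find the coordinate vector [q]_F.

[-1, -3, 4]

[q]_F is the unique c with M c = q, where M has columns b1, ..., b3.
Gaussian elimination on [M | q] yields c = (-1, -3, 4).
Check: -b1 - 3b2 + 4b3 = [14, -1, -6].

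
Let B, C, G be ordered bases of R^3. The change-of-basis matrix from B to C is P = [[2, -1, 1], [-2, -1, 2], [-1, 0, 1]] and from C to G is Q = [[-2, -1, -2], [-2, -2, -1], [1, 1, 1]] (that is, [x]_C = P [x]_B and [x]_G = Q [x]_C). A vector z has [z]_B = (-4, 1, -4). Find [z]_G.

Apply P to get C-coordinates (-13, -1, 0), then Q to get G-coordinates.
The result is [z]_G = (27, 28, -14).

(27, 28, -14)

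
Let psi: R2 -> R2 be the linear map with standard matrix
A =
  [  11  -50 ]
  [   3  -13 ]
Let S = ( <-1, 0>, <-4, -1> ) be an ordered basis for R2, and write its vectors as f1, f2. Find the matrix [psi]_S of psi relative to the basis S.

[[-1, -2], [3, -1]]

Let P have columns f1, f2. Then [psi]_S = P^(-1) A P.
Here det P = 1, so P^(-1) is integer; computing A P first and then P^(-1)(A P) gives [[-1, -2], [3, -1]].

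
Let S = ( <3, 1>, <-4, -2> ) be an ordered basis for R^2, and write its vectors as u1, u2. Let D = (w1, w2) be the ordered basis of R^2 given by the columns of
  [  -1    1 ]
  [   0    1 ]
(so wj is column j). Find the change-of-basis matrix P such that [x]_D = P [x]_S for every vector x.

Let M have columns uj and N have columns wj. Then for every x, N [x]_D = x = M [x]_S, so P = N^(-1) M.
Since det N = -1, N^(-1) has integer entries; multiplying gives P = [[-2, 2], [1, -2]].

[[-2, 2], [1, -2]]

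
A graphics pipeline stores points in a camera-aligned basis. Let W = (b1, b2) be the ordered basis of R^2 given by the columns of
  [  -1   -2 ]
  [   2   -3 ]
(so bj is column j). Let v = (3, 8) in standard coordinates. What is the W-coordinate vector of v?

(1, -2)

Write v = c_1 b1 + c_2 b2 and solve for the c_i.
System: -c_1 - 2c_2 = 3, 2c_1 - 3c_2 = 8; solving gives c_1 = 1, c_2 = -2.
Check: b1 - 2b2 = (3, 8).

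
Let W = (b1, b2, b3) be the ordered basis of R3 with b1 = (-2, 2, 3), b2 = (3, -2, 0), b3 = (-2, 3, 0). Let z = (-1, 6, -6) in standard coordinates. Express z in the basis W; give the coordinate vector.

[z]_W is the unique c with M c = z, where M has columns b1, ..., b3.
Row-reducing the augmented matrix [M | z] gives c = (-2, 1, 4).
Check: -2b1 + b2 + 4b3 = (-1, 6, -6).

(-2, 1, 4)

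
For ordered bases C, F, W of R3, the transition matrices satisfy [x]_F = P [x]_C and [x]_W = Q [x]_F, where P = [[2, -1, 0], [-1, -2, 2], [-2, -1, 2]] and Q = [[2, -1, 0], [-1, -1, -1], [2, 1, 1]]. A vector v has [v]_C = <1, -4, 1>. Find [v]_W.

Apply P to get F-coordinates <6, 9, 4>, then Q to get W-coordinates.
The result is [v]_W = <3, -19, 25>.

<3, -19, 25>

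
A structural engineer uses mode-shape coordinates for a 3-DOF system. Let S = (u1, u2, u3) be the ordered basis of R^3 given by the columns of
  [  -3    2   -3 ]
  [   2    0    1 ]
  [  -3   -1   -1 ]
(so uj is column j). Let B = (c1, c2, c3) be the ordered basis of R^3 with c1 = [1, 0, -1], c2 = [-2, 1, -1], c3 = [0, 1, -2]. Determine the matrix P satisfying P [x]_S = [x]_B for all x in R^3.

Take x = uj: its S-coordinates are the j-th standard unit vector, so P e_j — column j of P — equals [uj]_B.
u1 = c1 + 2c2 + 0·c3, giving column 1 = [1, 2, 0]; repeating for each j gives P = [[1, 0, 1], [2, -1, 2], [0, 1, -1]].

[[1, 0, 1], [2, -1, 2], [0, 1, -1]]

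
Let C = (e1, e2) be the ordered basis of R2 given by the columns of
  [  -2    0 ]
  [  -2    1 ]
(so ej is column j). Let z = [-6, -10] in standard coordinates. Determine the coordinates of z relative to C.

[3, -4]

Write z = c_1 e1 + c_2 e2 and solve for the c_i.
System: -2c_1 + 0c_2 = -6, -2c_1 + c_2 = -10; solving gives c_1 = 3, c_2 = -4.
Check: 3e1 - 4e2 = [-6, -10].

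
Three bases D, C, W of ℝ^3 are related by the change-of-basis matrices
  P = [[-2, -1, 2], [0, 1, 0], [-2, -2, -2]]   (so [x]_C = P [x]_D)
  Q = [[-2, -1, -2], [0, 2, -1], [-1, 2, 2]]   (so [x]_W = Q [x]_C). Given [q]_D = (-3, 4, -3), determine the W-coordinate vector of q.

(-4, 4, 20)

First [q]_C = P [q]_D = (-4, 4, 4).
Then [q]_W = Q [q]_C = (-4, 4, 20).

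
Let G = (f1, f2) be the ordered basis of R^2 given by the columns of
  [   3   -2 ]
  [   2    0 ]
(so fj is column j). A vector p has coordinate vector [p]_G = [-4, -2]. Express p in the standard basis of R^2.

[-8, -8]

By definition p = -4f1 - 2f2.
Summing componentwise gives [-8, -8].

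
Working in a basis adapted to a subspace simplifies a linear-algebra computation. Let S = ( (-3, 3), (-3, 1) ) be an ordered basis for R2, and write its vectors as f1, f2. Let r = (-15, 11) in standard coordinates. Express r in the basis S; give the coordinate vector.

Write r = c_1 f1 + c_2 f2 and solve for the c_i.
System: -3c_1 - 3c_2 = -15, 3c_1 + c_2 = 11; solving gives c_1 = 3, c_2 = 2.
Check: 3f1 + 2f2 = (-15, 11).

(3, 2)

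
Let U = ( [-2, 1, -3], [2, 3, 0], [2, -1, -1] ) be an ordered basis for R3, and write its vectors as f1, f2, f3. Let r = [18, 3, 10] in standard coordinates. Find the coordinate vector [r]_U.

[-4, 3, 2]

Write r = c_1 f1 + ... + c_3 f3 and solve for the c_i.
Gaussian elimination on [M | r] yields c = (-4, 3, 2).
Check: -4f1 + 3f2 + 2f3 = [18, 3, 10].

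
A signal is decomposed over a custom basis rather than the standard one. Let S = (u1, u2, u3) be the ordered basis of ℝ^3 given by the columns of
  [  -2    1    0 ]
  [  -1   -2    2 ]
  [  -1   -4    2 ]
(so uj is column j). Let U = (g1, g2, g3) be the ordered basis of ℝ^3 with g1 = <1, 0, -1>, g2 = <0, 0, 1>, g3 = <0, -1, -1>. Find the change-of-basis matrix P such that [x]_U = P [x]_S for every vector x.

[[-2, 1, 0], [-2, -1, 0], [1, 2, -2]]

Column j of P is [uj]_U, since P maps S-coordinates to U-coordinates.
Expressing u1 in U: u1 = -2g1 - 2g2 + g3, so column 1 of P is <-2, -2, 1>.
Doing the same for each uj gives P = [[-2, 1, 0], [-2, -1, 0], [1, 2, -2]].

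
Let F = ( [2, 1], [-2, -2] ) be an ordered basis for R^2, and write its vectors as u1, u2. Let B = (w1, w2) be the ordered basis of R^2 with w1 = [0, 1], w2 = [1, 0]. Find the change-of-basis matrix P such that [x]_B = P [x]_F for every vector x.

[[1, -2], [2, -2]]

Column j of P is [uj]_B, since P maps F-coordinates to B-coordinates.
Expressing u1 in B: u1 = w1 + 2w2, so column 1 of P is [1, 2].
Doing the same for each uj gives P = [[1, -2], [2, -2]].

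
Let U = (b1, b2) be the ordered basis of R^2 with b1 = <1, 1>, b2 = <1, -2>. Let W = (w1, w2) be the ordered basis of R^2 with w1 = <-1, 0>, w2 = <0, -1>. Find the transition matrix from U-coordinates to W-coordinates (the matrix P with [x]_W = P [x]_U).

[[-1, -1], [-1, 2]]

Column j of P is [bj]_W, since P maps U-coordinates to W-coordinates.
Expressing b1 in W: b1 = -w1 - w2, so column 1 of P is <-1, -1>.
Doing the same for each bj gives P = [[-1, -1], [-1, 2]].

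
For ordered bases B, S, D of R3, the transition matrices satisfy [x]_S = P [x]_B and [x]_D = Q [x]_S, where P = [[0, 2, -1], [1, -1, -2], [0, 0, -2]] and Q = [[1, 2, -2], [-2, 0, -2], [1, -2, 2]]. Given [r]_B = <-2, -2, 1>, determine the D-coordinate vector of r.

<-5, 14, -5>

Apply P to get S-coordinates <-5, -2, -2>, then Q to get D-coordinates.
The result is [r]_D = <-5, 14, -5>.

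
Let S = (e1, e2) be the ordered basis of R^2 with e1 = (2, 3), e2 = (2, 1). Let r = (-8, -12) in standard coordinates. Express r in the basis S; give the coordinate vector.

We seek scalars with c_1 e1 + c_2 e2 = r; equivalently solve M c = r where the columns of M are e1, e2.
System: 2c_1 + 2c_2 = -8, 3c_1 + c_2 = -12; solving gives c_1 = -4, c_2 = 0.
Check: -4e1 + 0·e2 = (-8, -12).

(-4, 0)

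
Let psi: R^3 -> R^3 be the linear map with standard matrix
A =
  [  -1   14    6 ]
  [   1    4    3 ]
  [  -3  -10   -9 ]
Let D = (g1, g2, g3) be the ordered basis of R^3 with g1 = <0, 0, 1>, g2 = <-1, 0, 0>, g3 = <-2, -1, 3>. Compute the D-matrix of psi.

The j-th column of [psi]_D is [psi(gj)]_D.
psi(g1) = A g1 = <6, 3, -9> = 0·g1 + 0·g2 - 3g3, so column 1 is <0, 0, -3>.
Repeating for g2, g3 and assembling the columns gives [[0, 0, -2], [0, -3, 0], [-3, 1, -3]].

[[0, 0, -2], [0, -3, 0], [-3, 1, -3]]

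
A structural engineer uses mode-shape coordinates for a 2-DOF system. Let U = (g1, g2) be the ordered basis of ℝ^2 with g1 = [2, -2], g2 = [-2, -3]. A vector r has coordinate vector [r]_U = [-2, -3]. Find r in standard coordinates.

By definition r = -2g1 - 3g2.
Summing componentwise gives [2, 13].

[2, 13]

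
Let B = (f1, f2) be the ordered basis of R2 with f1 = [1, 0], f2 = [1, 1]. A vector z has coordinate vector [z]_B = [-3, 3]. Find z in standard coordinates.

z = M [z]_B, where M has columns f1, f2.
Carrying out the matrix-vector product, z = [0, 3].

[0, 3]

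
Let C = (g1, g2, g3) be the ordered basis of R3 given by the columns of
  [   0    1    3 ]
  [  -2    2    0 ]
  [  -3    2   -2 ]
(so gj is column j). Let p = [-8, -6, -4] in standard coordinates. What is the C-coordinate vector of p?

[4, 1, -3]

We seek scalars with c_1 g1 + ... + c_3 g3 = p; equivalently solve M c = p where the columns of M are g1, ..., g3.
Gaussian elimination on [M | p] yields c = (4, 1, -3).
Check: 4g1 + g2 - 3g3 = [-8, -6, -4].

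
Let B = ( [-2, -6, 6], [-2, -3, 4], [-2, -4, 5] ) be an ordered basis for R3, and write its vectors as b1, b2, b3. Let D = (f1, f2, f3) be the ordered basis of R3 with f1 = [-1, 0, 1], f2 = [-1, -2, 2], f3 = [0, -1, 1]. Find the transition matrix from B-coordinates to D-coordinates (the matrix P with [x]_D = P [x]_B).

[[0, 1, 1], [2, 1, 1], [2, 1, 2]]

Column j of P is [bj]_D, since P maps B-coordinates to D-coordinates.
Expressing b1 in D: b1 = 0·f1 + 2f2 + 2f3, so column 1 of P is [0, 2, 2].
Doing the same for each bj gives P = [[0, 1, 1], [2, 1, 1], [2, 1, 2]].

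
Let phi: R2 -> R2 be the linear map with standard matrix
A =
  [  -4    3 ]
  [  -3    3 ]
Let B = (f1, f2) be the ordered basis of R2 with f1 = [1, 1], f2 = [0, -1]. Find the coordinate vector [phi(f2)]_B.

[-3, 0]

Column 2 of [phi]_B is the B-coordinate vector of phi(f2).
In standard coordinates phi(f2) = A f2 = [-3, -3].
Converting to B: [-3, -3] = -3f1 + 0·f2, so the coordinate vector is [-3, 0].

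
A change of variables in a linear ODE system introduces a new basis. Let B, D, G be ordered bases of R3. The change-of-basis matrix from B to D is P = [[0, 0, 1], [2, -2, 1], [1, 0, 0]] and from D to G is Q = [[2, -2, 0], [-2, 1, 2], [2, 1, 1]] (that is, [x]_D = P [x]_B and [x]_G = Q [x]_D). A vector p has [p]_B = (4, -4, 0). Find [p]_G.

First [p]_D = P [p]_B = (0, 16, 4).
Then [p]_G = Q [p]_D = (-32, 24, 20).

(-32, 24, 20)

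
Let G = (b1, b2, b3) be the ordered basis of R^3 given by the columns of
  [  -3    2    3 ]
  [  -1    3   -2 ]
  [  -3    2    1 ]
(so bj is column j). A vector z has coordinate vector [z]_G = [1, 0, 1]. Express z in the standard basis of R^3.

By definition z = b1 + 0·b2 + b3.
Summing componentwise gives [0, -3, -2].

[0, -3, -2]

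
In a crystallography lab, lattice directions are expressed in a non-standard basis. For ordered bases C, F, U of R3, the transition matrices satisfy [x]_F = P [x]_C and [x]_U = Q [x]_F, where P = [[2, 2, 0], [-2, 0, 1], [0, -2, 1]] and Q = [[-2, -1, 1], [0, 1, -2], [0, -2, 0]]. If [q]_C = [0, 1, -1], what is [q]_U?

First [q]_F = P [q]_C = [2, -1, -3].
Then [q]_U = Q [q]_F = [-6, 5, 2].

[-6, 5, 2]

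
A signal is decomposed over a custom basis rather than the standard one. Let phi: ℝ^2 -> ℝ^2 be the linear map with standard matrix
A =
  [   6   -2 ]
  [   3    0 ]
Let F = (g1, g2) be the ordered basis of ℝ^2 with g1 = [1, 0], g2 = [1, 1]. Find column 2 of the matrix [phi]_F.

[1, 3]

Column 2 of [phi]_F is the F-coordinate vector of phi(g2).
In standard coordinates phi(g2) = A g2 = [4, 3].
Converting to F: [4, 3] = g1 + 3g2, so the coordinate vector is [1, 3].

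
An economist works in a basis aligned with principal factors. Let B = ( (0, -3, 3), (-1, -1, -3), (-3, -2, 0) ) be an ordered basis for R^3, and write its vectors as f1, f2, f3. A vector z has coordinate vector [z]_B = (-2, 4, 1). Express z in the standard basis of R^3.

(-7, 0, -18)

By definition z = -2f1 + 4f2 + f3.
Summing componentwise gives (-7, 0, -18).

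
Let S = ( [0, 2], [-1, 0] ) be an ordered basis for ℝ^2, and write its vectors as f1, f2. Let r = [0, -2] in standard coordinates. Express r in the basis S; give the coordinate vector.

[-1, 0]

We seek scalars with c_1 f1 + c_2 f2 = r; equivalently solve M c = r where the columns of M are f1, f2.
System: 0c_1 - c_2 = 0, 2c_1 + 0c_2 = -2; solving gives c_1 = -1, c_2 = 0.
Check: -f1 + 0·f2 = [0, -2].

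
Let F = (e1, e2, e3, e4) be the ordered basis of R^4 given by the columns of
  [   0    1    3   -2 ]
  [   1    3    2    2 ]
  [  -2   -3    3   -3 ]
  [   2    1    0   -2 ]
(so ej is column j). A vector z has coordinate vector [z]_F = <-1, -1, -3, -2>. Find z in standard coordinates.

<-6, -14, 2, 1>

The coordinates say z = -e1 - e2 - 3e3 - 2e4; adding the scaled basis vectors gives <-6, -14, 2, 1>.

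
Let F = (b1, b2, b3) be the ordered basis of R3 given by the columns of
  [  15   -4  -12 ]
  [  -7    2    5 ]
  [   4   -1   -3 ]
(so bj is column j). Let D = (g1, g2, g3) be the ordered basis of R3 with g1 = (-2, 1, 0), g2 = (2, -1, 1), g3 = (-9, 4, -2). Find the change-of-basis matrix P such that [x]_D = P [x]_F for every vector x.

Let M have columns bj and N have columns gj. Then for every x, N [x]_D = x = M [x]_F, so P = N^(-1) M.
Since det N = -1, N^(-1) has integer entries; multiplying gives P = [[-1, 1, -2], [2, -1, 1], [-1, 0, 2]].

[[-1, 1, -2], [2, -1, 1], [-1, 0, 2]]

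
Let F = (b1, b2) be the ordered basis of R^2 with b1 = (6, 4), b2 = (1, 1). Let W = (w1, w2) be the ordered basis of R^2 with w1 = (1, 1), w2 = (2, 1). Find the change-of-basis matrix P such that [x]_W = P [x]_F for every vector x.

[[2, 1], [2, 0]]

Column j of P is [bj]_W, since P maps F-coordinates to W-coordinates.
Expressing b1 in W: b1 = 2w1 + 2w2, so column 1 of P is (2, 2).
Doing the same for each bj gives P = [[2, 1], [2, 0]].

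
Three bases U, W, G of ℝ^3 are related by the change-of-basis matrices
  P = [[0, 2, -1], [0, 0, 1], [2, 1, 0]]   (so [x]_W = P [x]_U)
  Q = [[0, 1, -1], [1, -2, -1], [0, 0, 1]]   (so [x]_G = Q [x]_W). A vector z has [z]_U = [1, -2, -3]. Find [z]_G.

[-3, 5, 0]

First [z]_W = P [z]_U = [-1, -3, 0].
Then [z]_G = Q [z]_W = [-3, 5, 0].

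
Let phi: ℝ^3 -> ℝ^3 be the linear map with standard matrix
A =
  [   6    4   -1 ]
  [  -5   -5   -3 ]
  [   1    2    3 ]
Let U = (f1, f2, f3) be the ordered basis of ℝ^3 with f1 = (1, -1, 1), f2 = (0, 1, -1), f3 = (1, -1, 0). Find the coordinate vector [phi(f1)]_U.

(0, -2, 1)

Column 1 of [phi]_U is the U-coordinate vector of phi(f1).
In standard coordinates phi(f1) = A f1 = (1, -3, 2).
Converting to U: (1, -3, 2) = 0·f1 - 2f2 + f3, so the coordinate vector is (0, -2, 1).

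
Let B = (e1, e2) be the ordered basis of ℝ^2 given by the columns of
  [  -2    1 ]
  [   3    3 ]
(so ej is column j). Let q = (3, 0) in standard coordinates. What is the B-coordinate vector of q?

(-1, 1)

Write q = c_1 e1 + c_2 e2 and solve for the c_i.
System: -2c_1 + c_2 = 3, 3c_1 + 3c_2 = 0; solving gives c_1 = -1, c_2 = 1.
Check: -e1 + e2 = (3, 0).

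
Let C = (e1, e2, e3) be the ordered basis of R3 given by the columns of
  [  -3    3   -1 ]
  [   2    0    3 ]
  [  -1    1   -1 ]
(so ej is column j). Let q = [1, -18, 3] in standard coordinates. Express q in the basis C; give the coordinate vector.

[-3, -4, -4]

[q]_C is the unique c with M c = q, where M has columns e1, ..., e3.
Gaussian elimination on [M | q] yields c = (-3, -4, -4).
Check: -3e1 - 4e2 - 4e3 = [1, -18, 3].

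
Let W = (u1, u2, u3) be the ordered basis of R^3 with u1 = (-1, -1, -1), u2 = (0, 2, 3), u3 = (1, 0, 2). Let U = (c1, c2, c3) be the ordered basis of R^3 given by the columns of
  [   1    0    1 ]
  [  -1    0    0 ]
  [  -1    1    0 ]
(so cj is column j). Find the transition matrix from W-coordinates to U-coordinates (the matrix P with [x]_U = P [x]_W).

Column j of P is [uj]_U, since P maps W-coordinates to U-coordinates.
Expressing u1 in U: u1 = c1 + 0·c2 - 2c3, so column 1 of P is (1, 0, -2).
Doing the same for each uj gives P = [[1, -2, 0], [0, 1, 2], [-2, 2, 1]].

[[1, -2, 0], [0, 1, 2], [-2, 2, 1]]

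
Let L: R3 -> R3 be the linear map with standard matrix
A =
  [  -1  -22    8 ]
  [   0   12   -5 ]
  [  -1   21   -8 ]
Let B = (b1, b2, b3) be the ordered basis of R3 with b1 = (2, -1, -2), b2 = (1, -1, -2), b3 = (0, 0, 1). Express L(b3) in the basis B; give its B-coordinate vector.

Column 3 of [L]_B is the B-coordinate vector of L(b3).
In standard coordinates L(b3) = A b3 = (8, -5, -8).
Converting to B: (8, -5, -8) = 3b1 + 2b2 + 2b3, so the coordinate vector is (3, 2, 2).

(3, 2, 2)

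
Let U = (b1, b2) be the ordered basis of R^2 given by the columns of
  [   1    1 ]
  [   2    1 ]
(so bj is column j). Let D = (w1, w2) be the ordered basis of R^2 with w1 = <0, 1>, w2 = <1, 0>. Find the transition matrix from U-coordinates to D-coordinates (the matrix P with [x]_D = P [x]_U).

[[2, 1], [1, 1]]

Column j of P is [bj]_D, since P maps U-coordinates to D-coordinates.
Expressing b1 in D: b1 = 2w1 + w2, so column 1 of P is <2, 1>.
Doing the same for each bj gives P = [[2, 1], [1, 1]].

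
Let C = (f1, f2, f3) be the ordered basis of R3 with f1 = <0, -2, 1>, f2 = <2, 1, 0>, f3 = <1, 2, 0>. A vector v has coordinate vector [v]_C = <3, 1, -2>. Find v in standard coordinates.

The coordinates say v = 3f1 + f2 - 2f3; adding the scaled basis vectors gives <0, -9, 3>.

<0, -9, 3>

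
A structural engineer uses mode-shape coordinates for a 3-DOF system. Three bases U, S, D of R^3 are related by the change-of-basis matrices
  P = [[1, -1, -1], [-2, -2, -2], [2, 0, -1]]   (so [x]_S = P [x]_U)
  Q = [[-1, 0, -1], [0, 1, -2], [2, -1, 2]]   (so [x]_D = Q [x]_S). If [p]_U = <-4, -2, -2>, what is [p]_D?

First [p]_S = P [p]_U = <0, 16, -6>.
Then [p]_D = Q [p]_S = <6, 28, -28>.

<6, 28, -28>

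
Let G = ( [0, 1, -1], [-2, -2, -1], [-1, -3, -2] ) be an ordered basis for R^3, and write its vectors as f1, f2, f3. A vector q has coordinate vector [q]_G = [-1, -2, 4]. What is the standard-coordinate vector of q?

[0, -9, -5]

By definition q = -f1 - 2f2 + 4f3.
Summing componentwise gives [0, -9, -5].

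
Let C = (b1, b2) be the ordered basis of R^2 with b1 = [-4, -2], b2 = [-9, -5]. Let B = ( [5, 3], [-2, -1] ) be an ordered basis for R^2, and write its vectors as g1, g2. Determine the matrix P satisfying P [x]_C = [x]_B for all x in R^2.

Let M have columns bj and N have columns gj. Then for every x, N [x]_B = x = M [x]_C, so P = N^(-1) M.
Since det N = 1, N^(-1) has integer entries; multiplying gives P = [[0, -1], [2, 2]].

[[0, -1], [2, 2]]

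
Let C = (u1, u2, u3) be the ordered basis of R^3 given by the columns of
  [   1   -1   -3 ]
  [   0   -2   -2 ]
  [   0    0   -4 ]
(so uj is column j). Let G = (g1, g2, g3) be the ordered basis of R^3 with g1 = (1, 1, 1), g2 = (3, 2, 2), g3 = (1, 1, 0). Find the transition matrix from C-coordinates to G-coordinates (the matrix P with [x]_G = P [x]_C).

Let M have columns uj and N have columns gj. Then for every x, N [x]_G = x = M [x]_C, so P = N^(-1) M.
Since det N = 1, N^(-1) has integer entries; multiplying gives P = [[-2, -2, -2], [1, 1, -1], [0, -2, 2]].

[[-2, -2, -2], [1, 1, -1], [0, -2, 2]]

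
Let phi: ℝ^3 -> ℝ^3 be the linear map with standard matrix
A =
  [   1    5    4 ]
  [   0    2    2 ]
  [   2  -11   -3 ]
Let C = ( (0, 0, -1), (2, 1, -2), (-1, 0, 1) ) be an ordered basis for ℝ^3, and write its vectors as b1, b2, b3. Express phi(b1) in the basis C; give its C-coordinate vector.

(1, -2, 0)

Column 1 of [phi]_C is the C-coordinate vector of phi(b1).
In standard coordinates phi(b1) = A b1 = (-4, -2, 3).
Converting to C: (-4, -2, 3) = b1 - 2b2 + 0·b3, so the coordinate vector is (1, -2, 0).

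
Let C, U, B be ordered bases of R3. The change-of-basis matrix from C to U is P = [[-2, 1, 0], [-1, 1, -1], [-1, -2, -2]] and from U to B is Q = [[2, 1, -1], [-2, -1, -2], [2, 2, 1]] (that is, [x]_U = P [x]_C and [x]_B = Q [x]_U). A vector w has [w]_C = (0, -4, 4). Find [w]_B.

First [w]_U = P [w]_C = (-4, -8, 0).
Then [w]_B = Q [w]_U = (-16, 16, -24).

(-16, 16, -24)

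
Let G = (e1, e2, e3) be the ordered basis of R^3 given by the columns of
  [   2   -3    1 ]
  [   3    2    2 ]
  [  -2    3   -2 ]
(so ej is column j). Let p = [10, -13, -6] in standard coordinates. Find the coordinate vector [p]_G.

[1, -4, -4]

We seek scalars with c_1 e1 + ... + c_3 e3 = p; equivalently solve M c = p where the columns of M are e1, ..., e3.
Gaussian elimination on [M | p] yields c = (1, -4, -4).
Check: e1 - 4e2 - 4e3 = [10, -13, -6].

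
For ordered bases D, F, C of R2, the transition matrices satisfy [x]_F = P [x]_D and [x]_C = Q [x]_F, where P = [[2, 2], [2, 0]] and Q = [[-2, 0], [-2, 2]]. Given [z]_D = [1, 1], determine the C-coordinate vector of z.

[-8, -4]

First [z]_F = P [z]_D = [4, 2].
Then [z]_C = Q [z]_F = [-8, -4].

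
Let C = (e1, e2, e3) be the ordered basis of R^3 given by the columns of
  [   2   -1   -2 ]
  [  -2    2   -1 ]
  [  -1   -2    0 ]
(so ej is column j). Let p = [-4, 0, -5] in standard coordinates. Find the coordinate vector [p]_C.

[p]_C is the unique c with M c = p, where M has columns e1, ..., e3.
Solving this 3x3 system gives c = (1, 2, 2).
Check: e1 + 2e2 + 2e3 = [-4, 0, -5].

[1, 2, 2]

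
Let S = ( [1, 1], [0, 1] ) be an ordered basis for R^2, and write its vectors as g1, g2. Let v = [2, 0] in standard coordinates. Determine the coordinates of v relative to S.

We seek scalars with c_1 g1 + c_2 g2 = v; equivalently solve M c = v where the columns of M are g1, g2.
System: c_1 + 0c_2 = 2, c_1 + c_2 = 0; solving gives c_1 = 2, c_2 = -2.
Check: 2g1 - 2g2 = [2, 0].

[2, -2]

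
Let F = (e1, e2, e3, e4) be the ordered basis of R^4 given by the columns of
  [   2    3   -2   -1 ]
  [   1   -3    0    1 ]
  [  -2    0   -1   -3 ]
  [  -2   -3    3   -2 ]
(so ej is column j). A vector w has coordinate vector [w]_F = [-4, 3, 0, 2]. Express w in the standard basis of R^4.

[-1, -11, 2, -5]

w = M [w]_F, where M has columns e1, ..., e4.
Carrying out the matrix-vector product, w = [-1, -11, 2, -5].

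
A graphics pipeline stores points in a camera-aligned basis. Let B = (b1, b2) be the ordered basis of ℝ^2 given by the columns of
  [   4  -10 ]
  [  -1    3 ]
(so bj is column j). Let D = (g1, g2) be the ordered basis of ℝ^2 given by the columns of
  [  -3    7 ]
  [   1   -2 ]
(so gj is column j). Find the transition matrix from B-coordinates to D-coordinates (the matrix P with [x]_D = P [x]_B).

[[1, 1], [1, -1]]

Column j of P is [bj]_D, since P maps B-coordinates to D-coordinates.
Expressing b1 in D: b1 = g1 + g2, so column 1 of P is (1, 1).
Doing the same for each bj gives P = [[1, 1], [1, -1]].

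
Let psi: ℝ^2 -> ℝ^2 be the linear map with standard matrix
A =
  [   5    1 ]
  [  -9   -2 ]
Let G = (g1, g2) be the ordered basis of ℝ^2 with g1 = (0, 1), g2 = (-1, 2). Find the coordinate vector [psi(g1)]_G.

(0, -1)

Compute psi(g1) = A g1 = (1, -2) in standard coordinates.
Then write this in G-coordinates: solve for y in y_1 g1 + y_2 g2 = (1, -2).
This gives y = (0, -1), which is column 1 of [psi]_G.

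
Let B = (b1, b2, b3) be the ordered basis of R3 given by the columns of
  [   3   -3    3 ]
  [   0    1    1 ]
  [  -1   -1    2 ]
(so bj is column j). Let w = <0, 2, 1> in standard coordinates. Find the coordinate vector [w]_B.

We seek scalars with c_1 b1 + ... + c_3 b3 = w; equivalently solve M c = w where the columns of M are b1, ..., b3.
Solving this 3x3 system gives c = (0, 1, 1).
Check: 0·b1 + b2 + b3 = <0, 2, 1>.

<0, 1, 1>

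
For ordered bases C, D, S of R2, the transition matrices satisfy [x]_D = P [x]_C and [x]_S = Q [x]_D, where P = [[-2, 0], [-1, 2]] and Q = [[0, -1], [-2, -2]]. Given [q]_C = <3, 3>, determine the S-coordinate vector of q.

<-3, 6>

First [q]_D = P [q]_C = <-6, 3>.
Then [q]_S = Q [q]_D = <-3, 6>.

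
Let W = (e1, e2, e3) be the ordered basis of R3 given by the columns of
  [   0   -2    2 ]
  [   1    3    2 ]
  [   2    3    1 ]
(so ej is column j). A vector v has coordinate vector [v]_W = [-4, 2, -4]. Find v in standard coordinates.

[-12, -6, -6]

v = M [v]_W, where M has columns e1, ..., e3.
Carrying out the matrix-vector product, v = [-12, -6, -6].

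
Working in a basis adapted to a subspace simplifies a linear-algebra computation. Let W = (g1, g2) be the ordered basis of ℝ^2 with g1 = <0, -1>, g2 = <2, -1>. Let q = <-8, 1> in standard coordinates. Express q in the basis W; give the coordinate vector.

<3, -4>

We seek scalars with c_1 g1 + c_2 g2 = q; equivalently solve M c = q where the columns of M are g1, g2.
System: 0c_1 + 2c_2 = -8, -c_1 - c_2 = 1; solving gives c_1 = 3, c_2 = -4.
Check: 3g1 - 4g2 = <-8, 1>.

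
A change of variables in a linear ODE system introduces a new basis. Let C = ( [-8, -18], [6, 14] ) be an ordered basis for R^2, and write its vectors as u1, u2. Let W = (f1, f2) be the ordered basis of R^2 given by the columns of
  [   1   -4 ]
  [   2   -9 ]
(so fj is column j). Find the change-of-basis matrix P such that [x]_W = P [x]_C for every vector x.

[[0, -2], [2, -2]]

Take x = uj: its C-coordinates are the j-th standard unit vector, so P e_j — column j of P — equals [uj]_W.
u1 = 0·f1 + 2f2, giving column 1 = [0, 2]; repeating for each j gives P = [[0, -2], [2, -2]].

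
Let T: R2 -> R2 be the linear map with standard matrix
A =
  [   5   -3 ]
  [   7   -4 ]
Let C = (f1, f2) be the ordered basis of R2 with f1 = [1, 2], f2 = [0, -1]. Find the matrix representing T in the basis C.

With P the matrix whose columns are f1, f2, [T]_C = P^(-1) A P.
Column by column: T(f1) = A f1 = [-1, -1]; its C-coordinates [-1, -1] give column 1.
Continuing for each basis vector yields [T]_C = [[-1, 3], [-1, 2]].

[[-1, 3], [-1, 2]]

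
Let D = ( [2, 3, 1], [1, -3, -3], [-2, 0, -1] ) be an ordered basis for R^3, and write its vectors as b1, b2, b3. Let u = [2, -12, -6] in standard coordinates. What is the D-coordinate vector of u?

[-2, 2, -2]

Write u = c_1 b1 + ... + c_3 b3 and solve for the c_i.
Solving this 3x3 system gives c = (-2, 2, -2).
Check: -2b1 + 2b2 - 2b3 = [2, -12, -6].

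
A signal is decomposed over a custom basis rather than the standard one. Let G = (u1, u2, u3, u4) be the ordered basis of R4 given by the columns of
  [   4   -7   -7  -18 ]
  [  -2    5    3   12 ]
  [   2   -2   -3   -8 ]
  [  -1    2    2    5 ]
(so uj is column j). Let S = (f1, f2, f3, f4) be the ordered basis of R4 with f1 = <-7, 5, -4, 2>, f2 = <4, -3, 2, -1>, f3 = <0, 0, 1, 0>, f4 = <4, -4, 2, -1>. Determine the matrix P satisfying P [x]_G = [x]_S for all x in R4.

[[0, 1, 1, 2], [2, 0, -2, -2], [0, 2, 1, 2], [-1, 0, 2, 1]]

Column j of P is [uj]_S, since P maps G-coordinates to S-coordinates.
Expressing u1 in S: u1 = 0·f1 + 2f2 + 0·f3 - f4, so column 1 of P is <0, 2, 0, -1>.
Doing the same for each uj gives P = [[0, 1, 1, 2], [2, 0, -2, -2], [0, 2, 1, 2], [-1, 0, 2, 1]].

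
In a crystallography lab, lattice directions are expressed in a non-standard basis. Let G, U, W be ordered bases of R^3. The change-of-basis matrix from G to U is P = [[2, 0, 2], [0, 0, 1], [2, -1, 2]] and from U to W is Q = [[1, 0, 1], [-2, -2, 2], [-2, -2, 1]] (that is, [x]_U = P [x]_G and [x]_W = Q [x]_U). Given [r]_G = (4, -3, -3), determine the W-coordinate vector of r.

(7, 12, 7)

First [r]_U = P [r]_G = (2, -3, 5).
Then [r]_W = Q [r]_U = (7, 12, 7).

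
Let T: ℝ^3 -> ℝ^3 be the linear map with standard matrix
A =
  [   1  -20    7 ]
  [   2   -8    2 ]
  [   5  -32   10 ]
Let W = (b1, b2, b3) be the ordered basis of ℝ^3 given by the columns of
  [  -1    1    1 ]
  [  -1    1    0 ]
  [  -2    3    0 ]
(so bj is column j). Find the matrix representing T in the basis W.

[[1, 3, -1], [3, 3, 1], [3, 2, -1]]

With P the matrix whose columns are b1, ..., b3, [T]_W = P^(-1) A P.
Column by column: T(b1) = A b1 = <5, 2, 7>; its W-coordinates <1, 3, 3> give column 1.
Continuing for each basis vector yields [T]_W = [[1, 3, -1], [3, 3, 1], [3, 2, -1]].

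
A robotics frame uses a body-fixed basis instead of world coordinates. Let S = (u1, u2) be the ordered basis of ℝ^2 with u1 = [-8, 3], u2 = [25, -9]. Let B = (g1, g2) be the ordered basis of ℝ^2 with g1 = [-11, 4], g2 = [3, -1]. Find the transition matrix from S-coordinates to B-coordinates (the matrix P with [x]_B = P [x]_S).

[[1, -2], [1, 1]]

Let M have columns uj and N have columns gj. Then for every x, N [x]_B = x = M [x]_S, so P = N^(-1) M.
Since det N = -1, N^(-1) has integer entries; multiplying gives P = [[1, -2], [1, 1]].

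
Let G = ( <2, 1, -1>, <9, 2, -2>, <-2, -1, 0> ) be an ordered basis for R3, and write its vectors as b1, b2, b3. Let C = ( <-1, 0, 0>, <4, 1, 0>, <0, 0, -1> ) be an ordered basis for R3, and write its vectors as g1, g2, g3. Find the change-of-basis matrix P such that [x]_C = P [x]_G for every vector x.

[[2, -1, -2], [1, 2, -1], [1, 2, 0]]

Let M have columns bj and N have columns gj. Then for every x, N [x]_C = x = M [x]_G, so P = N^(-1) M.
Since det N = 1, N^(-1) has integer entries; multiplying gives P = [[2, -1, -2], [1, 2, -1], [1, 2, 0]].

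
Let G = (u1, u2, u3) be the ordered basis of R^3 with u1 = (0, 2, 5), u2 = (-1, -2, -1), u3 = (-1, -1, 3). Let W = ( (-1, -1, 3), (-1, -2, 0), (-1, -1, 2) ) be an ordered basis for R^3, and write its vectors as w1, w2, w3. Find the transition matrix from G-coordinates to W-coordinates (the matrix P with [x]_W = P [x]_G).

Let M have columns uj and N have columns wj. Then for every x, N [x]_W = x = M [x]_G, so P = N^(-1) M.
Since det N = -1, N^(-1) has integer entries; multiplying gives P = [[1, -1, 1], [-2, 1, 0], [1, 1, 0]].

[[1, -1, 1], [-2, 1, 0], [1, 1, 0]]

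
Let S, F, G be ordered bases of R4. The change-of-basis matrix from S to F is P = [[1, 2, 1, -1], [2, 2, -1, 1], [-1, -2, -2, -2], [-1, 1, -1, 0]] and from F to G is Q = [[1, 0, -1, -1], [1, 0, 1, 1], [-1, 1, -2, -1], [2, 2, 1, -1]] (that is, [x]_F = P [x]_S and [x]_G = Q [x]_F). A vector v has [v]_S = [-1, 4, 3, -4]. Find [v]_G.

[17, 11, -7, 19]

Apply P to get F-coordinates [14, -1, -5, 2], then Q to get G-coordinates.
The result is [v]_G = [17, 11, -7, 19].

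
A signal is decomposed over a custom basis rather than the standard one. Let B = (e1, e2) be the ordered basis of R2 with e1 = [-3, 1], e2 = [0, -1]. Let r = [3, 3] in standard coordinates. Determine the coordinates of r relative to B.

[r]_B is the unique c with M c = r, where M has columns e1, e2.
System: -3c_1 + 0c_2 = 3, c_1 - c_2 = 3; solving gives c_1 = -1, c_2 = -4.
Check: -e1 - 4e2 = [3, 3].

[-1, -4]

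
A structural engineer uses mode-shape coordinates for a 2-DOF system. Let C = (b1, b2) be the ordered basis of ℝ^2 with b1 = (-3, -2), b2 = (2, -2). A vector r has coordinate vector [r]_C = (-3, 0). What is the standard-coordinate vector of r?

(9, 6)

By definition r = -3b1 + 0·b2.
Summing componentwise gives (9, 6).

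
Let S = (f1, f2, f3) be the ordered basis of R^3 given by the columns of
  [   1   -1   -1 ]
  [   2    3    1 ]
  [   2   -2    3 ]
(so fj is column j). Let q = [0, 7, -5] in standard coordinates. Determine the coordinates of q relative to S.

[1, 2, -1]

Write q = c_1 f1 + ... + c_3 f3 and solve for the c_i.
Gaussian elimination on [M | q] yields c = (1, 2, -1).
Check: f1 + 2f2 - f3 = [0, 7, -5].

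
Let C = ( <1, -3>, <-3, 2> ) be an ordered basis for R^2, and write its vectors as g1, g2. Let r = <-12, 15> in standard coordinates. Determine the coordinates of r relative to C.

<-3, 3>

[r]_C is the unique c with M c = r, where M has columns g1, g2.
System: c_1 - 3c_2 = -12, -3c_1 + 2c_2 = 15; solving gives c_1 = -3, c_2 = 3.
Check: -3g1 + 3g2 = <-12, 15>.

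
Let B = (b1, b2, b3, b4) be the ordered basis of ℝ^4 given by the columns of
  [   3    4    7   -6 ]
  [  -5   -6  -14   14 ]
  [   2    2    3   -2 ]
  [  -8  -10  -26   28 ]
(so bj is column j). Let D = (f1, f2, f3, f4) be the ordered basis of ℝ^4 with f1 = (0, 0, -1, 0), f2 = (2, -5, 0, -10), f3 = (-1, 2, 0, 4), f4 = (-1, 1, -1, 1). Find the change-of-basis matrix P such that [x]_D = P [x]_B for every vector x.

Take x = bj: its B-coordinates are the j-th standard unit vector, so P e_j — column j of P — equals [bj]_D.
b1 = 0·f1 + f2 + f3 - 2f4, giving column 1 = (0, 1, 1, -2); repeating for each j gives P = [[0, 0, -1, 2], [1, 0, 2, -2], [1, -2, -1, 2], [-2, -2, -2, 0]].

[[0, 0, -1, 2], [1, 0, 2, -2], [1, -2, -1, 2], [-2, -2, -2, 0]]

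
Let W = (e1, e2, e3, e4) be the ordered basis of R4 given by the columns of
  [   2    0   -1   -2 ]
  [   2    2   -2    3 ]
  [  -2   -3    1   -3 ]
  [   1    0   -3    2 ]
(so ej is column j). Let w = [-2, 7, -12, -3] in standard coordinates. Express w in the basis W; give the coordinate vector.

We seek scalars with c_1 e1 + ... + c_4 e4 = w; equivalently solve M c = w where the columns of M are e1, ..., e4.
Row-reducing the augmented matrix [M | w] gives c = (1, 3, 2, 1).
Check: e1 + 3e2 + 2e3 + e4 = [-2, 7, -12, -3].

[1, 3, 2, 1]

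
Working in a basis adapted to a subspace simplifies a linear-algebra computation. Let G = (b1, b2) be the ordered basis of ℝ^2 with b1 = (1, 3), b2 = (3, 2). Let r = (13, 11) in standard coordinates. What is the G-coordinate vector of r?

(1, 4)

We seek scalars with c_1 b1 + c_2 b2 = r; equivalently solve M c = r where the columns of M are b1, b2.
System: c_1 + 3c_2 = 13, 3c_1 + 2c_2 = 11; solving gives c_1 = 1, c_2 = 4.
Check: b1 + 4b2 = (13, 11).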